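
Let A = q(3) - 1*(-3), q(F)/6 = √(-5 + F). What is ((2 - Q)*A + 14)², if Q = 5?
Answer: (5 - 18*I*√2)² ≈ -623.0 - 254.56*I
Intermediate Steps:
q(F) = 6*√(-5 + F)
A = 3 + 6*I*√2 (A = 6*√(-5 + 3) - 1*(-3) = 6*√(-2) + 3 = 6*(I*√2) + 3 = 6*I*√2 + 3 = 3 + 6*I*√2 ≈ 3.0 + 8.4853*I)
((2 - Q)*A + 14)² = ((2 - 1*5)*(3 + 6*I*√2) + 14)² = ((2 - 5)*(3 + 6*I*√2) + 14)² = (-3*(3 + 6*I*√2) + 14)² = ((-9 - 18*I*√2) + 14)² = (5 - 18*I*√2)²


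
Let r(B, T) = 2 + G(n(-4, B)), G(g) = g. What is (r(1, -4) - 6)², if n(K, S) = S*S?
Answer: 9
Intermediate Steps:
n(K, S) = S²
r(B, T) = 2 + B²
(r(1, -4) - 6)² = ((2 + 1²) - 6)² = ((2 + 1) - 6)² = (3 - 6)² = (-3)² = 9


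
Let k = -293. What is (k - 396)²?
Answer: 474721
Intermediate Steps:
(k - 396)² = (-293 - 396)² = (-689)² = 474721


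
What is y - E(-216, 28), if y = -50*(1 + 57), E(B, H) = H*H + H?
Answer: -3712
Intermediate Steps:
E(B, H) = H + H² (E(B, H) = H² + H = H + H²)
y = -2900 (y = -50*58 = -2900)
y - E(-216, 28) = -2900 - 28*(1 + 28) = -2900 - 28*29 = -2900 - 1*812 = -2900 - 812 = -3712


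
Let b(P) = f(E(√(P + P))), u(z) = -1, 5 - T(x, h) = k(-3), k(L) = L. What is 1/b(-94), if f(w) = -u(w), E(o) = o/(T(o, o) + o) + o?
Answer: 1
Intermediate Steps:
T(x, h) = 8 (T(x, h) = 5 - 1*(-3) = 5 + 3 = 8)
E(o) = o + o/(8 + o) (E(o) = o/(8 + o) + o = o + o/(8 + o))
f(w) = 1 (f(w) = -1*(-1) = 1)
b(P) = 1
1/b(-94) = 1/1 = 1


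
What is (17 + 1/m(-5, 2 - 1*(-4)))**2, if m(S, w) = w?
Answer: 10609/36 ≈ 294.69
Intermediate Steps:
(17 + 1/m(-5, 2 - 1*(-4)))**2 = (17 + 1/(2 - 1*(-4)))**2 = (17 + 1/(2 + 4))**2 = (17 + 1/6)**2 = (103/6)**2 = 10609/36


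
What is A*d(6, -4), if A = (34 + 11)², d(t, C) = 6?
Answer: 12150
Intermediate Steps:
A = 2025 (A = 45² = 2025)
A*d(6, -4) = 2025*6 = 12150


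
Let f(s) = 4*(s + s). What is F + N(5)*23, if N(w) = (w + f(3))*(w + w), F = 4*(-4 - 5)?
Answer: 6634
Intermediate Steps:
F = -36 (F = 4*(-9) = -36)
f(s) = 8*s (f(s) = 4*(2*s) = 8*s)
N(w) = 2*w*(24 + w) (N(w) = (w + 8*3)*(w + w) = (w + 24)*(2*w) = (24 + w)*(2*w) = 2*w*(24 + w))
F + N(5)*23 = -36 + (2*5*(24 + 5))*23 = -36 + (2*5*29)*23 = -36 + 290*23 = -36 + 6670 = 6634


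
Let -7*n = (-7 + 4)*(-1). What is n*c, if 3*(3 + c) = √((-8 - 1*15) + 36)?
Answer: 9/7 - √13/7 ≈ 0.77064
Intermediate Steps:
c = -3 + √13/3 (c = -3 + √((-8 - 1*15) + 36)/3 = -3 + √((-8 - 15) + 36)/3 = -3 + √(-23 + 36)/3 = -3 + √13/3 ≈ -1.7981)
n = -3/7 (n = -(-7 + 4)*(-1)/7 = -(-3)*(-1)/7 = -⅐*3 = -3/7 ≈ -0.42857)
n*c = -3*(-3 + √13/3)/7 = 9/7 - √13/7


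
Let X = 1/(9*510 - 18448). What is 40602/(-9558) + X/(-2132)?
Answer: -199932745759/47065592808 ≈ -4.2480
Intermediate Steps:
X = -1/13858 (X = 1/(4590 - 18448) = 1/(-13858) = -1/13858 ≈ -7.2161e-5)
40602/(-9558) + X/(-2132) = 40602/(-9558) - 1/13858/(-2132) = 40602*(-1/9558) - 1/13858*(-1/2132) = -6767/1593 + 1/29545256 = -199932745759/47065592808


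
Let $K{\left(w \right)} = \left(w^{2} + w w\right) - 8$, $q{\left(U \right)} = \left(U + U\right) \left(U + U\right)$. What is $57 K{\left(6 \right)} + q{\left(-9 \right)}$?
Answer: $3972$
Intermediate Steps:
$q{\left(U \right)} = 4 U^{2}$ ($q{\left(U \right)} = 2 U 2 U = 4 U^{2}$)
$K{\left(w \right)} = -8 + 2 w^{2}$ ($K{\left(w \right)} = \left(w^{2} + w^{2}\right) - 8 = 2 w^{2} - 8 = -8 + 2 w^{2}$)
$57 K{\left(6 \right)} + q{\left(-9 \right)} = 57 \left(-8 + 2 \cdot 6^{2}\right) + 4 \left(-9\right)^{2} = 57 \left(-8 + 2 \cdot 36\right) + 4 \cdot 81 = 57 \left(-8 + 72\right) + 324 = 57 \cdot 64 + 324 = 3648 + 324 = 3972$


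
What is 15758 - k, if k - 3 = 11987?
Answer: 3768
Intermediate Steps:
k = 11990 (k = 3 + 11987 = 11990)
15758 - k = 15758 - 1*11990 = 15758 - 11990 = 3768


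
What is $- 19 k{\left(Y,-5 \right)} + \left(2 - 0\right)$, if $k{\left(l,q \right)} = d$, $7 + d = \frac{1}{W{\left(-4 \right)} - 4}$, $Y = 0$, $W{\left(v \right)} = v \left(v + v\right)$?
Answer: $\frac{3761}{28} \approx 134.32$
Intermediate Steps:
$W{\left(v \right)} = 2 v^{2}$ ($W{\left(v \right)} = v 2 v = 2 v^{2}$)
$d = - \frac{195}{28}$ ($d = -7 + \frac{1}{2 \left(-4\right)^{2} - 4} = -7 + \frac{1}{2 \cdot 16 - 4} = -7 + \frac{1}{32 - 4} = -7 + \frac{1}{28} = - \frac{195}{28} \approx -6.9643$)
$k{\left(l,q \right)} = - \frac{195}{28}$
$- 19 k{\left(Y,-5 \right)} + \left(2 - 0\right) = \left(-19\right) \left(- \frac{195}{28}\right) + \left(2 - 0\right) = \frac{3705}{28} + \left(2 + 0\right) = \frac{3705}{28} + 2 = \frac{3761}{28}$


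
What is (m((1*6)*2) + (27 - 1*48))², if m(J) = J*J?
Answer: 15129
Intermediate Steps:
m(J) = J²
(m((1*6)*2) + (27 - 1*48))² = (((1*6)*2)² + (27 - 1*48))² = ((6*2)² + (27 - 48))² = (12² - 21)² = (144 - 21)² = 123² = 15129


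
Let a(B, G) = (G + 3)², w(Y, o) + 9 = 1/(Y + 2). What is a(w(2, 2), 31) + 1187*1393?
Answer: 1654647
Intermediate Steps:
w(Y, o) = -9 + 1/(2 + Y) (w(Y, o) = -9 + 1/(Y + 2) = -9 + 1/(2 + Y))
a(B, G) = (3 + G)²
a(w(2, 2), 31) + 1187*1393 = (3 + 31)² + 1187*1393 = 34² + 1653491 = 1156 + 1653491 = 1654647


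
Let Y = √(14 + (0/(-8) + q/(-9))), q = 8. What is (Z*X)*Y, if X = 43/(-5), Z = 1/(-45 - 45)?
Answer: 43*√118/1350 ≈ 0.34600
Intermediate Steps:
Z = -1/90 (Z = 1/(-90) = -1/90 ≈ -0.011111)
Y = √118/3 (Y = √(14 + (0/(-8) + 8/(-9))) = √(14 + (0*(-⅛) + 8*(-⅑))) = √(14 + (0 - 8/9)) = √(14 - 8/9) = √(118/9) = √118/3 ≈ 3.6209)
X = -43/5 (X = 43*(-⅕) = -43/5 ≈ -8.6000)
(Z*X)*Y = (-1/90*(-43/5))*(√118/3) = 43*(√118/3)/450 = 43*√118/1350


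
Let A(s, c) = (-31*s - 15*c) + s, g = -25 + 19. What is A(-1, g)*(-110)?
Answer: -13200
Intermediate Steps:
g = -6
A(s, c) = -30*s - 15*c
A(-1, g)*(-110) = (-30*(-1) - 15*(-6))*(-110) = (30 + 90)*(-110) = 120*(-110) = -13200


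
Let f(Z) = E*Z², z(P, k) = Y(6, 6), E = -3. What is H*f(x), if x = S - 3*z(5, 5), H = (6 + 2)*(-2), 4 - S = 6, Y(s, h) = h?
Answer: 19200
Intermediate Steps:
z(P, k) = 6
S = -2 (S = 4 - 1*6 = 4 - 6 = -2)
H = -16 (H = 8*(-2) = -16)
x = -20 (x = -2 - 3*6 = -2 - 18 = -20)
f(Z) = -3*Z²
H*f(x) = -(-48)*(-20)² = -(-48)*400 = -16*(-1200) = 19200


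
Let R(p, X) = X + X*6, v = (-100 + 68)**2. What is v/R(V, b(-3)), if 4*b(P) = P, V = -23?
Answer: -4096/21 ≈ -195.05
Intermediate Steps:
b(P) = P/4
v = 1024 (v = (-32)**2 = 1024)
R(p, X) = 7*X (R(p, X) = X + 6*X = 7*X)
v/R(V, b(-3)) = 1024/((7*((1/4)*(-3)))) = 1024/((7*(-3/4))) = 1024/(-21/4) = 1024*(-4/21) = -4096/21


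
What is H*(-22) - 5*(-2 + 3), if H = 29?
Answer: -643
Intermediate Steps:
H*(-22) - 5*(-2 + 3) = 29*(-22) - 5*(-2 + 3) = -638 - 5*1 = -638 - 5 = -643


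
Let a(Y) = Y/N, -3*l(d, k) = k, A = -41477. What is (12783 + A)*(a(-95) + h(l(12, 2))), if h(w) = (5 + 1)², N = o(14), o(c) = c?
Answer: -5867923/7 ≈ -8.3828e+5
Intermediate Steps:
l(d, k) = -k/3
N = 14
h(w) = 36 (h(w) = 6² = 36)
a(Y) = Y/14
(12783 + A)*(a(-95) + h(l(12, 2))) = (12783 - 41477)*((1/14)*(-95) + 36) = -28694*(-95/14 + 36) = -28694*409/14 = -5867923/7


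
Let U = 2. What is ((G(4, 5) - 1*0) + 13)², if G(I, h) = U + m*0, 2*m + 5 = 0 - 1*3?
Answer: 225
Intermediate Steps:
m = -4 (m = -5/2 + (0 - 1*3)/2 = -5/2 + (0 - 3)/2 = -5/2 + (½)*(-3) = -5/2 - 3/2 = -4)
G(I, h) = 2 (G(I, h) = 2 - 4*0 = 2 + 0 = 2)
((G(4, 5) - 1*0) + 13)² = ((2 - 1*0) + 13)² = ((2 + 0) + 13)² = (2 + 13)² = 15² = 225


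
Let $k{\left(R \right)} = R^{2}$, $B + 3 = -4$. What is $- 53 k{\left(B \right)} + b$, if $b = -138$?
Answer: $-2735$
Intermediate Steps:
$B = -7$ ($B = -3 - 4 = -7$)
$- 53 k{\left(B \right)} + b = - 53 \left(-7\right)^{2} - 138 = \left(-53\right) 49 - 138 = -2597 - 138 = -2735$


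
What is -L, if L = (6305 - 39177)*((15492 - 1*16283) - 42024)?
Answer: -1407414680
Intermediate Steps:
L = 1407414680 (L = -32872*((15492 - 16283) - 42024) = -32872*(-791 - 42024) = -32872*(-42815) = 1407414680)
-L = -1*1407414680 = -1407414680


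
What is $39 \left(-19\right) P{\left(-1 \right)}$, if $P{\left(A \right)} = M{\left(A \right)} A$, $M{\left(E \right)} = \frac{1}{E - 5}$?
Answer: $- \frac{247}{2} \approx -123.5$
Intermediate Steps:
$M{\left(E \right)} = \frac{1}{-5 + E}$
$P{\left(A \right)} = \frac{A}{-5 + A}$
$39 \left(-19\right) P{\left(-1 \right)} = 39 \left(-19\right) \left(- \frac{1}{-5 - 1}\right) = - 741 \left(- \frac{1}{-6}\right) = - 741 \left(\left(-1\right) \left(- \frac{1}{6}\right)\right) = \left(-741\right) \frac{1}{6} = - \frac{247}{2}$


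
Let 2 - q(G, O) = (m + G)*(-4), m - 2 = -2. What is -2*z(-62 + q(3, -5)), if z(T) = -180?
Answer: 360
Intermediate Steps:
m = 0 (m = 2 - 2 = 0)
q(G, O) = 2 + 4*G (q(G, O) = 2 - (0 + G)*(-4) = 2 - G*(-4) = 2 - (-4)*G = 2 + 4*G)
-2*z(-62 + q(3, -5)) = -2*(-180) = 360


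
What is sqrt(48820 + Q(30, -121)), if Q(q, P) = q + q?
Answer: 4*sqrt(3055) ≈ 221.09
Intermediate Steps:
Q(q, P) = 2*q
sqrt(48820 + Q(30, -121)) = sqrt(48820 + 2*30) = sqrt(48820 + 60) = sqrt(48880) = 4*sqrt(3055)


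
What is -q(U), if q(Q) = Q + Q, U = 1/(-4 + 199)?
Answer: -2/195 ≈ -0.010256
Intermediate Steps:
U = 1/195 ≈ 0.0051282
q(Q) = 2*Q
-q(U) = -2/195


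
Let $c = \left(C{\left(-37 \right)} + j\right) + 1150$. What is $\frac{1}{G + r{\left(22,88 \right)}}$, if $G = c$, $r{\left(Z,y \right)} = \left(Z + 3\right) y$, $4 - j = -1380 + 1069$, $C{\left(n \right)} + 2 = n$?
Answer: $\frac{1}{3626} \approx 0.00027579$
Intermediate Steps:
$C{\left(n \right)} = -2 + n$
$j = 315$ ($j = 4 - \left(-1380 + 1069\right) = 4 - -311 = 4 + 311 = 315$)
$r{\left(Z,y \right)} = y \left(3 + Z\right)$ ($r{\left(Z,y \right)} = \left(3 + Z\right) y = y \left(3 + Z\right)$)
$c = 1426$ ($c = \left(\left(-2 - 37\right) + 315\right) + 1150 = \left(-39 + 315\right) + 1150 = 276 + 1150 = 1426$)
$G = 1426$
$\frac{1}{G + r{\left(22,88 \right)}} = \frac{1}{1426 + 88 \left(3 + 22\right)} = \frac{1}{1426 + 88 \cdot 25} = \frac{1}{1426 + 2200} = \frac{1}{3626}$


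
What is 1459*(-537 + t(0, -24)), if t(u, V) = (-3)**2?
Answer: -770352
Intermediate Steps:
t(u, V) = 9
1459*(-537 + t(0, -24)) = 1459*(-537 + 9) = 1459*(-528) = -770352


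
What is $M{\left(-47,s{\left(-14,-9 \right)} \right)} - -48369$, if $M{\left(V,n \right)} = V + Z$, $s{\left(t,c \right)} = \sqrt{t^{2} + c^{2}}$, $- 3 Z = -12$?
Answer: $48326$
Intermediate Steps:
$Z = 4$ ($Z = \left(- \frac{1}{3}\right) \left(-12\right) = 4$)
$s{\left(t,c \right)} = \sqrt{c^{2} + t^{2}}$
$M{\left(V,n \right)} = 4 + V$ ($M{\left(V,n \right)} = V + 4 = 4 + V$)
$M{\left(-47,s{\left(-14,-9 \right)} \right)} - -48369 = \left(4 - 47\right) - -48369 = -43 + 48369 = 48326$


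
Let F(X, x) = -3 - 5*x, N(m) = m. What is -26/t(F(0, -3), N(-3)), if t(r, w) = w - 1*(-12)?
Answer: -26/9 ≈ -2.8889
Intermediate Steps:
t(r, w) = 12 + w (t(r, w) = w + 12 = 12 + w)
-26/t(F(0, -3), N(-3)) = -26/(12 - 3) = -26/9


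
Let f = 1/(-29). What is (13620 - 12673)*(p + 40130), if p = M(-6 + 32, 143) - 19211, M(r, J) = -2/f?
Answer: 19865219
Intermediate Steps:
f = -1/29 ≈ -0.034483
M(r, J) = 58 (M(r, J) = -2/(-1/29) = -2*(-29) = 58)
p = -19153 (p = 58 - 19211 = -19153)
(13620 - 12673)*(p + 40130) = (13620 - 12673)*(-19153 + 40130) = 947*20977 = 19865219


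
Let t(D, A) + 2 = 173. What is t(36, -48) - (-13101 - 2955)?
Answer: 16227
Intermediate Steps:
t(D, A) = 171 (t(D, A) = -2 + 173 = 171)
t(36, -48) - (-13101 - 2955) = 171 - (-13101 - 2955) = 171 - 1*(-16056) = 171 + 16056 = 16227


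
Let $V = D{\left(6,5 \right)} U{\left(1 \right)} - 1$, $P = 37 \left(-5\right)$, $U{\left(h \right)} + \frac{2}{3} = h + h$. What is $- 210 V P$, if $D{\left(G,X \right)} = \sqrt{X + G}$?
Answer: $-38850 + 51800 \sqrt{11} \approx 1.3295 \cdot 10^{5}$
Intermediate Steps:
$D{\left(G,X \right)} = \sqrt{G + X}$
$U{\left(h \right)} = - \frac{2}{3} + 2 h$ ($U{\left(h \right)} = - \frac{2}{3} + \left(h + h\right) = - \frac{2}{3} + 2 h$)
$P = -185$
$V = -1 + \frac{4 \sqrt{11}}{3}$ ($V = \sqrt{6 + 5} \left(- \frac{2}{3} + 2 \cdot 1\right) - 1 = \sqrt{11} \left(- \frac{2}{3} + 2\right) - 1 = \sqrt{11} \cdot \frac{4}{3} - 1 = \frac{4 \sqrt{11}}{3} - 1 = -1 + \frac{4 \sqrt{11}}{3} \approx 3.4222$)
$- 210 V P = - 210 \left(-1 + \frac{4 \sqrt{11}}{3}\right) \left(-185\right) = \left(210 - 280 \sqrt{11}\right) \left(-185\right) = -38850 + 51800 \sqrt{11}$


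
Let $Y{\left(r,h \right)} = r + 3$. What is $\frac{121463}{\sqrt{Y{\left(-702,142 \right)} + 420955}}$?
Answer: $\frac{5281 \sqrt{26266}}{4568} \approx 187.36$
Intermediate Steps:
$Y{\left(r,h \right)} = 3 + r$
$\frac{121463}{\sqrt{Y{\left(-702,142 \right)} + 420955}} = \frac{121463}{\sqrt{\left(3 - 702\right) + 420955}} = \frac{121463}{\sqrt{-699 + 420955}} = \frac{121463}{\sqrt{420256}} = \frac{121463}{4 \sqrt{26266}} = 121463 \frac{\sqrt{26266}}{105064} = \frac{5281 \sqrt{26266}}{4568}$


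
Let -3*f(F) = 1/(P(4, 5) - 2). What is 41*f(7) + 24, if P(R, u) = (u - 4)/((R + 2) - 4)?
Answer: 298/9 ≈ 33.111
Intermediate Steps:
P(R, u) = (-4 + u)/(-2 + R) (P(R, u) = (-4 + u)/((2 + R) - 4) = (-4 + u)/(-2 + R))
f(F) = 2/9 (f(F) = -1/(3*((-4 + 5)/(-2 + 4) - 2)) = -1/(3*(1/2 - 2)) = -1/(3*((½)*1 - 2)) = -1/(3*(½ - 2)) = -1/(3*(-3/2)) = -⅓*(-⅔) = 2/9)
41*f(7) + 24 = 41*(2/9) + 24 = 82/9 + 24 = 298/9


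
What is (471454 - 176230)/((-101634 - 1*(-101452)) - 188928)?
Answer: -147612/94555 ≈ -1.5611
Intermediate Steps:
(471454 - 176230)/((-101634 - 1*(-101452)) - 188928) = 295224/((-101634 + 101452) - 188928) = 295224/(-182 - 188928) = 295224/(-189110) = 295224*(-1/189110) = -147612/94555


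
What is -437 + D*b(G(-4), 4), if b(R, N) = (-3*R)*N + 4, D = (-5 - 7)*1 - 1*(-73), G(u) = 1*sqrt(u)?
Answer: -193 - 1464*I ≈ -193.0 - 1464.0*I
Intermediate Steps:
G(u) = sqrt(u)
D = 61 (D = -12*1 + 73 = -12 + 73 = 61)
b(R, N) = 4 - 3*N*R (b(R, N) = -3*N*R + 4 = 4 - 3*N*R)
-437 + D*b(G(-4), 4) = -437 + 61*(4 - 3*4*sqrt(-4)) = -437 + 61*(4 - 3*4*2*I) = -437 + 61*(4 - 24*I) = -437 + (244 - 1464*I) = -193 - 1464*I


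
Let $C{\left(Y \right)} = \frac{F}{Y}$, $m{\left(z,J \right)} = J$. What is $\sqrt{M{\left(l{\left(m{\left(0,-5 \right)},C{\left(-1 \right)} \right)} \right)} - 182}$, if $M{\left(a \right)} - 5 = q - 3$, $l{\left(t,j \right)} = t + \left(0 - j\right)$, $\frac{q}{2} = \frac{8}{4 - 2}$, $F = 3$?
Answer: $2 i \sqrt{43} \approx 13.115 i$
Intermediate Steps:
$q = 8$ ($q = 2 \frac{8}{4 - 2} = 2 \cdot \frac{8}{2} = 2 \cdot 8 \cdot \frac{1}{2} = 2 \cdot 4 = 8$)
$C{\left(Y \right)} = \frac{3}{Y}$
$l{\left(t,j \right)} = t - j$
$M{\left(a \right)} = 10$ ($M{\left(a \right)} = 5 + \left(8 - 3\right) = 5 + 5 = 10$)
$\sqrt{M{\left(l{\left(m{\left(0,-5 \right)},C{\left(-1 \right)} \right)} \right)} - 182} = \sqrt{10 - 182} = \sqrt{-172} = 2 i \sqrt{43}$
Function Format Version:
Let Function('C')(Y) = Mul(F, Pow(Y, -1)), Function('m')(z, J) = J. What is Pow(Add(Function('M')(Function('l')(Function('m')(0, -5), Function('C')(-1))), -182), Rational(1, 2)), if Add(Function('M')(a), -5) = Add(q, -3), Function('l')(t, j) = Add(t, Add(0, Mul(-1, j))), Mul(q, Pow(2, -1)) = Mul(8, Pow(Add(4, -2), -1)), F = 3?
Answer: Mul(2, I, Pow(43, Rational(1, 2))) ≈ Mul(13.115, I)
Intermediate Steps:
q = 8 (q = Mul(2, Mul(8, Pow(Add(4, -2), -1))) = Mul(2, Mul(8, Pow(2, -1))) = Mul(2, Mul(8, Rational(1, 2))) = Mul(2, 4) = 8)
Function('C')(Y) = Mul(3, Pow(Y, -1))
Function('l')(t, j) = Add(t, Mul(-1, j))
Function('M')(a) = 10 (Function('M')(a) = Add(5, Add(8, -3)) = Add(5, 5) = 10)
Pow(Add(Function('M')(Function('l')(Function('m')(0, -5), Function('C')(-1))), -182), Rational(1, 2)) = Pow(Add(10, -182), Rational(1, 2)) = Pow(-172, Rational(1, 2)) = Mul(2, I, Pow(43, Rational(1, 2)))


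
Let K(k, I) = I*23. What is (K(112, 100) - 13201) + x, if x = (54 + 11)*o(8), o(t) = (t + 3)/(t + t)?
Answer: -173701/16 ≈ -10856.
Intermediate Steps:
o(t) = (3 + t)/(2*t) (o(t) = (3 + t)/((2*t)) = (3 + t)*(1/(2*t)) = (3 + t)/(2*t))
K(k, I) = 23*I
x = 715/16 (x = (54 + 11)*((1/2)*(3 + 8)/8) = 65*((1/2)*(1/8)*11) = 65*(11/16) = 715/16 ≈ 44.688)
(K(112, 100) - 13201) + x = (23*100 - 13201) + 715/16 = (2300 - 13201) + 715/16 = -10901 + 715/16 = -173701/16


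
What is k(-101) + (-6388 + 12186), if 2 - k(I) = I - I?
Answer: 5800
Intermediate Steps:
k(I) = 2 (k(I) = 2 - (I - I) = 2 - 1*0 = 2 + 0 = 2)
k(-101) + (-6388 + 12186) = 2 + (-6388 + 12186) = 2 + 5798 = 5800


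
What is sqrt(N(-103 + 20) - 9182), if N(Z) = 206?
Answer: 4*I*sqrt(561) ≈ 94.742*I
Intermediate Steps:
sqrt(N(-103 + 20) - 9182) = sqrt(206 - 9182) = sqrt(-8976) = 4*I*sqrt(561)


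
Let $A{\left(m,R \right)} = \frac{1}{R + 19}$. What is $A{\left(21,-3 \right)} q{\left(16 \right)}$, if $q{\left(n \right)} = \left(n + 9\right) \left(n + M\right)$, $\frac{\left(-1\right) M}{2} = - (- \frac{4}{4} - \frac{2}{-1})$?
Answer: $\frac{225}{8} \approx 28.125$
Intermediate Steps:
$A{\left(m,R \right)} = \frac{1}{19 + R}$
$M = 2$ ($M = - 2 \left(- (- \frac{4}{4} - \frac{2}{-1})\right) = - 2 \left(- (\left(-4\right) \frac{1}{4} - -2)\right) = - 2 \left(- (-1 + 2)\right) = - 2 \left(\left(-1\right) 1\right) = \left(-2\right) \left(-1\right) = 2$)
$q{\left(n \right)} = \left(2 + n\right) \left(9 + n\right)$ ($q{\left(n \right)} = \left(n + 9\right) \left(n + 2\right) = \left(9 + n\right) \left(2 + n\right) = \left(2 + n\right) \left(9 + n\right)$)
$A{\left(21,-3 \right)} q{\left(16 \right)} = \frac{18 + 16^{2} + 11 \cdot 16}{19 - 3} = \frac{18 + 256 + 176}{16} = \frac{1}{16} \cdot 450 = \frac{225}{8}$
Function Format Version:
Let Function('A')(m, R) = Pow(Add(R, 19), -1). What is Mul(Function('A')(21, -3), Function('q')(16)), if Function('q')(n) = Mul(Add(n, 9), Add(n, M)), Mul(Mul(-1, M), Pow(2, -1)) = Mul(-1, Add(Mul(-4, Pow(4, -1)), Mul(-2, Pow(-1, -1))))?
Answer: Rational(225, 8) ≈ 28.125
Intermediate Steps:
Function('A')(m, R) = Pow(Add(19, R), -1)
M = 2 (M = Mul(-2, Mul(-1, Add(Mul(-4, Pow(4, -1)), Mul(-2, Pow(-1, -1))))) = Mul(-2, Mul(-1, Add(Mul(-4, Rational(1, 4)), Mul(-2, -1)))) = Mul(-2, Mul(-1, Add(-1, 2))) = Mul(-2, Mul(-1, 1)) = Mul(-2, -1) = 2)
Function('q')(n) = Mul(Add(2, n), Add(9, n)) (Function('q')(n) = Mul(Add(n, 9), Add(n, 2)) = Mul(Add(9, n), Add(2, n)) = Mul(Add(2, n), Add(9, n)))
Mul(Function('A')(21, -3), Function('q')(16)) = Mul(Pow(Add(19, -3), -1), Add(18, Pow(16, 2), Mul(11, 16))) = Mul(Pow(16, -1), Add(18, 256, 176)) = Mul(Rational(1, 16), 450) = Rational(225, 8)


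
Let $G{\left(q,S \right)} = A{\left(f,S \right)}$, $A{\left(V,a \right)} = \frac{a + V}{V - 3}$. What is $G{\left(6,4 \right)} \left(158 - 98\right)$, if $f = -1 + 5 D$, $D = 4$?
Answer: $\frac{345}{4} \approx 86.25$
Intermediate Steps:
$f = 19$ ($f = -1 + 5 \cdot 4 = -1 + 20 = 19$)
$A{\left(V,a \right)} = \frac{V + a}{-3 + V}$
$G{\left(q,S \right)} = \frac{19}{16} + \frac{S}{16}$ ($G{\left(q,S \right)} = \frac{19 + S}{-3 + 19} = \frac{19 + S}{16} = \frac{19}{16} + \frac{S}{16}$)
$G{\left(6,4 \right)} \left(158 - 98\right) = \left(\frac{19}{16} + \frac{1}{16} \cdot 4\right) \left(158 - 98\right) = \left(\frac{19}{16} + \frac{1}{4}\right) 60 = \frac{23}{16} \cdot 60 = \frac{345}{4}$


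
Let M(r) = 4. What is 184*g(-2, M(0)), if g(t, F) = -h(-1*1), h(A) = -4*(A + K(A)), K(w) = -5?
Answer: -4416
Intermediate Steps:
h(A) = 20 - 4*A (h(A) = -4*(A - 5) = -4*(-5 + A) = 20 - 4*A)
g(t, F) = -24 (g(t, F) = -(20 - (-4)) = -(20 - 4*(-1)) = -(20 + 4) = -1*24 = -24)
184*g(-2, M(0)) = 184*(-24) = -4416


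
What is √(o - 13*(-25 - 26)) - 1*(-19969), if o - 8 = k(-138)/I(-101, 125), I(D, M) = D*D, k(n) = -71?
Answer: 19969 + 40*√4278/101 ≈ 19995.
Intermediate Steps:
I(D, M) = D²
o = 81537/10201 (o = 8 - 71/((-101)²) = 8 - 71/10201 = 81537/10201 ≈ 7.9930)
√(o - 13*(-25 - 26)) - 1*(-19969) = √(81537/10201 - 13*(-25 - 26)) - 1*(-19969) = √(81537/10201 - 13*(-51)) + 19969 = √(81537/10201 + 663) + 19969 = √(6844800/10201) + 19969 = 40*√4278/101 + 19969 = 19969 + 40*√4278/101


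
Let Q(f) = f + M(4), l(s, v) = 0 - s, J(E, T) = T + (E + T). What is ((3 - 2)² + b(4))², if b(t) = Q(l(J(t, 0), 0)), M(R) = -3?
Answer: 36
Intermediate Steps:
J(E, T) = E + 2*T
l(s, v) = -s
Q(f) = -3 + f (Q(f) = f - 3 = -3 + f)
b(t) = -3 - t (b(t) = -3 - (t + 2*0) = -3 - (t + 0) = -3 - t)
((3 - 2)² + b(4))² = ((3 - 2)² + (-3 - 1*4))² = (1² + (-3 - 4))² = (1 - 7)² = (-6)² = 36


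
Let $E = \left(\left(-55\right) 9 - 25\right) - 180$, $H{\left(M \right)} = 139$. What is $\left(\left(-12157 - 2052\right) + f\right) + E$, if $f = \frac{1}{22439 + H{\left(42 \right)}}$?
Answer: $- \frac{336615401}{22578} \approx -14909.0$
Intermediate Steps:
$f = \frac{1}{22578}$ ($f = \frac{1}{22439 + 139} = \frac{1}{22578} \approx 4.4291 \cdot 10^{-5}$)
$E = -700$ ($E = \left(-495 - 25\right) - 180 = -520 - 180 = -700$)
$\left(\left(-12157 - 2052\right) + f\right) + E = \left(\left(-12157 - 2052\right) + \frac{1}{22578}\right) - 700 = \left(-14209 + \frac{1}{22578}\right) - 700 = - \frac{320810801}{22578} - 700 = - \frac{336615401}{22578}$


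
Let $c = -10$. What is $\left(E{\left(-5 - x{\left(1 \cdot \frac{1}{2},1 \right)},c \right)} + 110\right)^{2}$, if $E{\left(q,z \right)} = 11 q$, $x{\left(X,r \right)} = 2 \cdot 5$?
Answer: $3025$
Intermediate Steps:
$x{\left(X,r \right)} = 10$
$\left(E{\left(-5 - x{\left(1 \cdot \frac{1}{2},1 \right)},c \right)} + 110\right)^{2} = \left(11 \left(-5 - 10\right) + 110\right)^{2} = \left(11 \left(-15\right) + 110\right)^{2} = \left(-165 + 110\right)^{2} = \left(-55\right)^{2} = 3025$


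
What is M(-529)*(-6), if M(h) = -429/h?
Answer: -2574/529 ≈ -4.8658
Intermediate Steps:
M(-529)*(-6) = -429/(-529)*(-6) = -429*(-1/529)*(-6) = (429/529)*(-6) = -2574/529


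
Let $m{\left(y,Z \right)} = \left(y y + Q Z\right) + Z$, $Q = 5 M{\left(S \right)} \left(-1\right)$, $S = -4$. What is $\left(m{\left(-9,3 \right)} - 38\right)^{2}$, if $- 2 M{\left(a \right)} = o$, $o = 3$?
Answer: $\frac{18769}{4} \approx 4692.3$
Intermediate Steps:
$M{\left(a \right)} = - \frac{3}{2}$ ($M{\left(a \right)} = \left(- \frac{1}{2}\right) 3 = - \frac{3}{2}$)
$Q = \frac{15}{2}$ ($Q = 5 \left(- \frac{3}{2}\right) \left(-1\right) = \left(- \frac{15}{2}\right) \left(-1\right) = \frac{15}{2} \approx 7.5$)
$m{\left(y,Z \right)} = y^{2} + \frac{17 Z}{2}$ ($m{\left(y,Z \right)} = \left(y y + \frac{15 Z}{2}\right) + Z = \left(y^{2} + \frac{15 Z}{2}\right) + Z = y^{2} + \frac{17 Z}{2}$)
$\left(m{\left(-9,3 \right)} - 38\right)^{2} = \left(\left(\left(-9\right)^{2} + \frac{17}{2} \cdot 3\right) - 38\right)^{2} = \left(\left(81 + \frac{51}{2}\right) - 38\right)^{2} = \left(\frac{213}{2} - 38\right)^{2} = \left(\frac{137}{2}\right)^{2} = \frac{18769}{4}$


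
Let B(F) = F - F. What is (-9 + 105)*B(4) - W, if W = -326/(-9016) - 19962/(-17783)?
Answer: -92887325/80165764 ≈ -1.1587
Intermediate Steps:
B(F) = 0
W = 92887325/80165764 (W = -326*(-1/9016) - 19962*(-1/17783) = 163/4508 + 19962/17783 = 92887325/80165764 ≈ 1.1587)
(-9 + 105)*B(4) - W = (-9 + 105)*0 - 1*92887325/80165764 = 96*0 - 92887325/80165764 = 0 - 92887325/80165764 = -92887325/80165764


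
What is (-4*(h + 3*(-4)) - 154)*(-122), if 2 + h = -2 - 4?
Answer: 9028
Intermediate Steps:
h = -8 (h = -2 + (-2 - 4) = -2 - 6 = -8)
(-4*(h + 3*(-4)) - 154)*(-122) = (-4*(-8 + 3*(-4)) - 154)*(-122) = (-4*(-8 - 12) - 154)*(-122) = (-4*(-20) - 154)*(-122) = (80 - 154)*(-122) = -74*(-122) = 9028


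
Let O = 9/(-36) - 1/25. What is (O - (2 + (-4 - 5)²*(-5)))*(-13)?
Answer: -523523/100 ≈ -5235.2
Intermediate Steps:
O = -29/100 (O = 9*(-1/36) - 1*1/25 = -¼ - 1/25 = -29/100 ≈ -0.29000)
(O - (2 + (-4 - 5)²*(-5)))*(-13) = (-29/100 - (2 + (-4 - 5)²*(-5)))*(-13) = (-29/100 - (2 + (-9)²*(-5)))*(-13) = (-29/100 - (2 + 81*(-5)))*(-13) = (-29/100 - (2 - 405))*(-13) = (-29/100 - 1*(-403))*(-13) = (-29/100 + 403)*(-13) = (40271/100)*(-13) = -523523/100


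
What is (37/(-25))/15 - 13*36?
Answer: -175537/375 ≈ -468.10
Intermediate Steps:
(37/(-25))/15 - 13*36 = (37*(-1/25))*(1/15) - 468 = -37/25*1/15 - 468 = -37/375 - 468 = -175537/375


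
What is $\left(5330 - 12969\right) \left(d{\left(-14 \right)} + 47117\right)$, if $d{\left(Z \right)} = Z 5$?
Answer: $-359392033$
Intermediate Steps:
$d{\left(Z \right)} = 5 Z$
$\left(5330 - 12969\right) \left(d{\left(-14 \right)} + 47117\right) = \left(5330 - 12969\right) \left(5 \left(-14\right) + 47117\right) = - 7639 \left(-70 + 47117\right) = \left(-7639\right) 47047 = -359392033$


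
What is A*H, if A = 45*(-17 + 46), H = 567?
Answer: 739935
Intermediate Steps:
A = 1305 (A = 45*29 = 1305)
A*H = 1305*567 = 739935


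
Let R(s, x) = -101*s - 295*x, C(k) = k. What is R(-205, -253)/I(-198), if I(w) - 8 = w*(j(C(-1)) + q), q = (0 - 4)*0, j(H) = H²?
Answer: -9534/19 ≈ -501.79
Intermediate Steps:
R(s, x) = -295*x - 101*s
q = 0 (q = -4*0 = 0)
I(w) = 8 + w (I(w) = 8 + w*((-1)² + 0) = 8 + w*(1 + 0) = 8 + w*1 = 8 + w)
R(-205, -253)/I(-198) = (-295*(-253) - 101*(-205))/(8 - 198) = (74635 + 20705)/(-190) = 95340*(-1/190) = -9534/19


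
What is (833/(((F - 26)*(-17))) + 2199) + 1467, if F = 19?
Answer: 3673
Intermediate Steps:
(833/(((F - 26)*(-17))) + 2199) + 1467 = (833/(((19 - 26)*(-17))) + 2199) + 1467 = (833/((-7*(-17))) + 2199) + 1467 = (833/119 + 2199) + 1467 = (833*(1/119) + 2199) + 1467 = (7 + 2199) + 1467 = 2206 + 1467 = 3673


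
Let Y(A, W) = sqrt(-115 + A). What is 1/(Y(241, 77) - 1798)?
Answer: -899/1616339 - 3*sqrt(14)/3232678 ≈ -0.00055967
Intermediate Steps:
1/(Y(241, 77) - 1798) = 1/(sqrt(-115 + 241) - 1798) = 1/(sqrt(126) - 1798) = 1/(3*sqrt(14) - 1798) = 1/(-1798 + 3*sqrt(14))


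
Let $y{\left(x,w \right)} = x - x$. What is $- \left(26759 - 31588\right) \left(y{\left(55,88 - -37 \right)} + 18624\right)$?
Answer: $89935296$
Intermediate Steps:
$y{\left(x,w \right)} = 0$
$- \left(26759 - 31588\right) \left(y{\left(55,88 - -37 \right)} + 18624\right) = - \left(26759 - 31588\right) \left(0 + 18624\right) = - \left(-4829\right) 18624 = \left(-1\right) \left(-89935296\right) = 89935296$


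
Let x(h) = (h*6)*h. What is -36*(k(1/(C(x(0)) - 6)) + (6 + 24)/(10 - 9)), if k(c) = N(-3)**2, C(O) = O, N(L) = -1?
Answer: -1116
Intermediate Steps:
x(h) = 6*h**2 (x(h) = (6*h)*h = 6*h**2)
k(c) = 1 (k(c) = (-1)**2 = 1)
-36*(k(1/(C(x(0)) - 6)) + (6 + 24)/(10 - 9)) = -36*(1 + (6 + 24)/(10 - 9)) = -36*(1 + 30/1) = -36*(1 + 30*1) = -36*(1 + 30) = -36*31 = -1116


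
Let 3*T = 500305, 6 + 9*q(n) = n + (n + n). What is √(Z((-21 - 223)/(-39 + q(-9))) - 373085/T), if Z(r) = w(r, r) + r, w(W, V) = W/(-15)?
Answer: √12416552979935/2001220 ≈ 1.7608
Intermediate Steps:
q(n) = -⅔ + n/3 (q(n) = -⅔ + (n + (n + n))/9 = -⅔ + (n + 2*n)/9 = -⅔ + (3*n)/9 = -⅔ + n/3)
T = 500305/3 (T = (⅓)*500305 = 500305/3 ≈ 1.6677e+5)
w(W, V) = -W/15 (w(W, V) = W*(-1/15) = -W/15)
Z(r) = 14*r/15 (Z(r) = -r/15 + r = 14*r/15)
√(Z((-21 - 223)/(-39 + q(-9))) - 373085/T) = √(14*((-21 - 223)/(-39 + (-⅔ + (⅓)*(-9))))/15 - 373085/500305/3) = √(14*(-244/(-39 + (-⅔ - 3)))/15 - 373085*3/500305) = √(14*(-244/(-39 - 11/3))/15 - 223851/100061) = √(14*(-244/(-128/3))/15 - 223851/100061) = √(14*(-244*(-3/128))/15 - 223851/100061) = √((14/15)*(183/32) - 223851/100061) = √(427/80 - 223851/100061) = √(24817967/8004880) = √12416552979935/2001220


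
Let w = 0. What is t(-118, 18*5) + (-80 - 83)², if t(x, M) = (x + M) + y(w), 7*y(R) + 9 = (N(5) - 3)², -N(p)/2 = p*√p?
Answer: 186287/7 + 60*√5/7 ≈ 26632.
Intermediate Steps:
N(p) = -2*p^(3/2) (N(p) = -2*p*√p = -2*p^(3/2))
y(R) = -9/7 + (-3 - 10*√5)²/7 (y(R) = -9/7 + (-10*√5 - 3)²/7 = -9/7 + (-3 - 10*√5)²/7)
t(x, M) = 500/7 + M + x + 60*√5/7 (t(x, M) = (x + M) + (500/7 + 60*√5/7) = (M + x) + (500/7 + 60*√5/7) = 500/7 + M + x + 60*√5/7)
t(-118, 18*5) + (-80 - 83)² = (500/7 + 18*5 - 118 + 60*√5/7) + (-80 - 83)² = (500/7 + 90 - 118 + 60*√5/7) + (-163)² = (304/7 + 60*√5/7) + 26569 = 186287/7 + 60*√5/7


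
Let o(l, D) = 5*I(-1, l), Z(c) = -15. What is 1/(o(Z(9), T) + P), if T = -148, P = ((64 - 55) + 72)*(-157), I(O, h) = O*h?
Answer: -1/12642 ≈ -7.9101e-5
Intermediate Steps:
P = -12717 (P = (9 + 72)*(-157) = 81*(-157) = -12717)
o(l, D) = -5*l (o(l, D) = 5*(-l) = -5*l)
1/(o(Z(9), T) + P) = 1/(-5*(-15) - 12717) = 1/(75 - 12717) = 1/(-12642) = -1/12642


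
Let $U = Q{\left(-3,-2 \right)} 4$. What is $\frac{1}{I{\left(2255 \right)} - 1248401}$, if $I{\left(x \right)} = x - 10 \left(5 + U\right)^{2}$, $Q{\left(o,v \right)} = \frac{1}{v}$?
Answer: $- \frac{1}{1246236} \approx -8.0242 \cdot 10^{-7}$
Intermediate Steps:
$U = -2$ ($U = \frac{1}{-2} \cdot 4 = \left(- \frac{1}{2}\right) 4 = -2$)
$I{\left(x \right)} = -90 + x$ ($I{\left(x \right)} = x - 10 \left(5 - 2\right)^{2} = x - 10 \cdot 3^{2} = x - 90 = -90 + x$)
$\frac{1}{I{\left(2255 \right)} - 1248401} = \frac{1}{\left(-90 + 2255\right) - 1248401} = \frac{1}{2165 - 1248401} = \frac{1}{-1246236} = - \frac{1}{1246236}$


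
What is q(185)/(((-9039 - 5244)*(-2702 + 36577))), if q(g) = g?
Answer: -37/96767325 ≈ -3.8236e-7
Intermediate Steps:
q(185)/(((-9039 - 5244)*(-2702 + 36577))) = 185/(((-9039 - 5244)*(-2702 + 36577))) = 185/((-14283*33875)) = 185/(-483836625) = 185*(-1/483836625) = -37/96767325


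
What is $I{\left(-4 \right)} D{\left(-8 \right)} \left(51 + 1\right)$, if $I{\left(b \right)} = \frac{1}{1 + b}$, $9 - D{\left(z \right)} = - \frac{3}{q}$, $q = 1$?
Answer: $-208$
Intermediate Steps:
$D{\left(z \right)} = 12$ ($D{\left(z \right)} = 9 - - \frac{3}{1} = 9 - \left(-3\right) 1 = 9 - -3 = 9 + 3 = 12$)
$I{\left(-4 \right)} D{\left(-8 \right)} \left(51 + 1\right) = \frac{1}{1 - 4} \cdot 12 \left(51 + 1\right) = \frac{1}{-3} \cdot 12 \cdot 52 = \left(- \frac{1}{3}\right) 12 \cdot 52 = \left(-4\right) 52 = -208$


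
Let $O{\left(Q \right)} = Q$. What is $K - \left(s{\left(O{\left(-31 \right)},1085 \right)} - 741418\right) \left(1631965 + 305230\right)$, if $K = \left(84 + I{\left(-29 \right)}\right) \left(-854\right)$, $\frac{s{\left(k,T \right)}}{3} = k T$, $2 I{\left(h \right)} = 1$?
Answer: $1631743831822$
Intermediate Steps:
$I{\left(h \right)} = \frac{1}{2}$ ($I{\left(h \right)} = \frac{1}{2} \cdot 1 = \frac{1}{2}$)
$s{\left(k,T \right)} = 3 T k$ ($s{\left(k,T \right)} = 3 k T = 3 T k$)
$K = -72163$ ($K = \left(84 + \frac{1}{2}\right) \left(-854\right) = \frac{169}{2} \left(-854\right) = -72163$)
$K - \left(s{\left(O{\left(-31 \right)},1085 \right)} - 741418\right) \left(1631965 + 305230\right) = -72163 - \left(3 \cdot 1085 \left(-31\right) - 741418\right) \left(1631965 + 305230\right) = -72163 - \left(-100905 - 741418\right) 1937195 = -72163 - \left(-842323\right) 1937195 = -72163 - -1631743903985 = -72163 + 1631743903985 = 1631743831822$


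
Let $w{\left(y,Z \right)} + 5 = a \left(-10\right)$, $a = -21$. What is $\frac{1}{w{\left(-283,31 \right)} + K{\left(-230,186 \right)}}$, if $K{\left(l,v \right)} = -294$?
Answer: $- \frac{1}{89} \approx -0.011236$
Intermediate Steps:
$w{\left(y,Z \right)} = 205$ ($w{\left(y,Z \right)} = -5 - -210 = -5 + 210 = 205$)
$\frac{1}{w{\left(-283,31 \right)} + K{\left(-230,186 \right)}} = \frac{1}{205 - 294} = \frac{1}{-89} = - \frac{1}{89}$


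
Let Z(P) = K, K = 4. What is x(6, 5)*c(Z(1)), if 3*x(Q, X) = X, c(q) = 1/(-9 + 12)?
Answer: 5/9 ≈ 0.55556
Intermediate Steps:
Z(P) = 4
c(q) = ⅓ (c(q) = 1/3 = ⅓)
x(Q, X) = X/3
x(6, 5)*c(Z(1)) = ((⅓)*5)*(⅓) = (5/3)*(⅓) = 5/9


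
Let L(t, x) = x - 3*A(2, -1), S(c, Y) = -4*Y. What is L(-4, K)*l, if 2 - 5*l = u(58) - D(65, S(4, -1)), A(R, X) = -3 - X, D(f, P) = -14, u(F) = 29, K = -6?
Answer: 0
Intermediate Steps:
L(t, x) = 6 + x (L(t, x) = x - 3*(-3 - 1*(-1)) = x - 3*(-3 + 1) = x - 3*(-2) = x + 6 = 6 + x)
l = -41/5 (l = 2/5 - (29 - 1*(-14))/5 = 2/5 - (29 + 14)/5 = 2/5 - 1/5*43 = 2/5 - 43/5 = -41/5 ≈ -8.2000)
L(-4, K)*l = (6 - 6)*(-41/5) = 0*(-41/5) = 0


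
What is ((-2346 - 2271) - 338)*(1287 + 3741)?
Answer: -24913740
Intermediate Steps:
((-2346 - 2271) - 338)*(1287 + 3741) = (-4617 - 338)*5028 = -4955*5028 = -24913740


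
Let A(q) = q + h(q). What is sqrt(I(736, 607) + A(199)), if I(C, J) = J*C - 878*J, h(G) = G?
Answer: 2*I*sqrt(21449) ≈ 292.91*I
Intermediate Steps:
I(C, J) = -878*J + C*J (I(C, J) = C*J - 878*J = -878*J + C*J)
A(q) = 2*q (A(q) = q + q = 2*q)
sqrt(I(736, 607) + A(199)) = sqrt(607*(-878 + 736) + 2*199) = sqrt(607*(-142) + 398) = sqrt(-86194 + 398) = sqrt(-85796) = 2*I*sqrt(21449)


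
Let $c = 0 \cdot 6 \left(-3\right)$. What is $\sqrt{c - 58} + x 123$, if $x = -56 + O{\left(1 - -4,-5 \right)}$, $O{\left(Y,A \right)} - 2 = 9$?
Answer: $-5535 + i \sqrt{58} \approx -5535.0 + 7.6158 i$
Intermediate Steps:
$O{\left(Y,A \right)} = 11$ ($O{\left(Y,A \right)} = 2 + 9 = 11$)
$c = 0$ ($c = 0 \left(-3\right) = 0$)
$x = -45$ ($x = -56 + 11 = -45$)
$\sqrt{c - 58} + x 123 = \sqrt{0 - 58} - 5535 = \sqrt{-58} - 5535 = i \sqrt{58} - 5535 = -5535 + i \sqrt{58}$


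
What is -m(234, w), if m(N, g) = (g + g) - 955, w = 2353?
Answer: -3751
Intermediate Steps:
m(N, g) = -955 + 2*g (m(N, g) = 2*g - 955 = -955 + 2*g)
-m(234, w) = -(-955 + 2*2353) = -(-955 + 4706) = -1*3751 = -3751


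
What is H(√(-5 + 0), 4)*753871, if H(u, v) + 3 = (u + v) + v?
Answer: 3769355 + 753871*I*√5 ≈ 3.7694e+6 + 1.6857e+6*I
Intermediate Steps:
H(u, v) = -3 + u + 2*v (H(u, v) = -3 + ((u + v) + v) = -3 + (u + 2*v) = -3 + u + 2*v)
H(√(-5 + 0), 4)*753871 = (-3 + √(-5 + 0) + 2*4)*753871 = (-3 + √(-5) + 8)*753871 = (-3 + I*√5 + 8)*753871 = (5 + I*√5)*753871 = 3769355 + 753871*I*√5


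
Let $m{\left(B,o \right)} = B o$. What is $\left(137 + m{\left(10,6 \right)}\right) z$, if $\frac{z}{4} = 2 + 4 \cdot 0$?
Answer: $1576$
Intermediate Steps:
$z = 8$ ($z = 4 \left(2 + 4 \cdot 0\right) = 4 \left(2 + 0\right) = 4 \cdot 2 = 8$)
$\left(137 + m{\left(10,6 \right)}\right) z = \left(137 + 10 \cdot 6\right) 8 = \left(137 + 60\right) 8 = 197 \cdot 8 = 1576$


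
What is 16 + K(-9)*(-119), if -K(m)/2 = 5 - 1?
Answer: 968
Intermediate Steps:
K(m) = -8 (K(m) = -2*(5 - 1) = -2*4 = -8)
16 + K(-9)*(-119) = 16 - 8*(-119) = 16 + 952 = 968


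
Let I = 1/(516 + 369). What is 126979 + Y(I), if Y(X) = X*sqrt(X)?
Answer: 126979 + sqrt(885)/783225 ≈ 1.2698e+5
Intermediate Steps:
I = 1/885 ≈ 0.0011299
Y(X) = X**(3/2)
126979 + Y(I) = 126979 + (1/885)**(3/2) = 126979 + sqrt(885)/783225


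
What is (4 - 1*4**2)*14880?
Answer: -178560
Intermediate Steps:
(4 - 1*4**2)*14880 = (4 - 1*16)*14880 = (4 - 16)*14880 = -12*14880 = -178560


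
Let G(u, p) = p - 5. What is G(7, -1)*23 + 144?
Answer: 6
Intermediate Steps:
G(u, p) = -5 + p
G(7, -1)*23 + 144 = (-5 - 1)*23 + 144 = -6*23 + 144 = -138 + 144 = 6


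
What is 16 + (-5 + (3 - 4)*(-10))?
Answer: 21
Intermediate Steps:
16 + (-5 + (3 - 4)*(-10)) = 16 + (-5 - 1*(-10)) = 16 + (-5 + 10) = 16 + 5 = 21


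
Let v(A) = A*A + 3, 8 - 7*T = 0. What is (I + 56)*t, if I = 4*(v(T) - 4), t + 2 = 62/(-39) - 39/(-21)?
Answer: -1326292/13377 ≈ -99.147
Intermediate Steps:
T = 8/7 (T = 8/7 - ⅐*0 = 8/7 + 0 = 8/7 ≈ 1.1429)
t = -473/273 (t = -2 + (62/(-39) - 39/(-21)) = -2 + (62*(-1/39) - 39*(-1/21)) = -2 + (-62/39 + 13/7) = -2 + 73/273 = -473/273 ≈ -1.7326)
v(A) = 3 + A² (v(A) = A² + 3 = 3 + A²)
I = 60/49 (I = 4*((3 + (8/7)²) - 4) = 4*((3 + 64/49) - 4) = 4*(211/49 - 4) = 4*(15/49) = 60/49 ≈ 1.2245)
(I + 56)*t = (60/49 + 56)*(-473/273) = (2804/49)*(-473/273) = -1326292/13377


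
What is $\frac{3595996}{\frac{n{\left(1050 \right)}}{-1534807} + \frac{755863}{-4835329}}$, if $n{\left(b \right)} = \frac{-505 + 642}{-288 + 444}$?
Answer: $- \frac{4163164760825865910128}{180976858896869} \approx -2.3004 \cdot 10^{7}$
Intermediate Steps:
$n{\left(b \right)} = \frac{137}{156}$
$\frac{3595996}{\frac{n{\left(1050 \right)}}{-1534807} + \frac{755863}{-4835329}} = \frac{3595996}{\frac{137}{156 \left(-1534807\right)} + \frac{755863}{-4835329}} = \frac{3595996}{\frac{137}{156} \left(- \frac{1}{1534807}\right) + 755863 \left(- \frac{1}{4835329}\right)} = \frac{3595996}{- \frac{137}{239429892} - \frac{755863}{4835329}} = \frac{3595996}{- \frac{180976858896869}{1157722300254468}} = 3595996 \left(- \frac{1157722300254468}{180976858896869}\right) = - \frac{4163164760825865910128}{180976858896869}$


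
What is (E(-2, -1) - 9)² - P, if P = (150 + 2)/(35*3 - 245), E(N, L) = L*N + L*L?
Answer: 1298/35 ≈ 37.086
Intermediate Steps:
E(N, L) = L² + L*N (E(N, L) = L*N + L² = L² + L*N)
P = -38/35 (P = 152/(105 - 245) = 152/(-140) = 152*(-1/140) = -38/35 ≈ -1.0857)
(E(-2, -1) - 9)² - P = (-(-1 - 2) - 9)² - 1*(-38/35) = (-1*(-3) - 9)² + 38/35 = (3 - 9)² + 38/35 = (-6)² + 38/35 = 36 + 38/35 = 1298/35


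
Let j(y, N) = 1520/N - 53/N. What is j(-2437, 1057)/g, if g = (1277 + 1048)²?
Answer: 163/634860625 ≈ 2.5675e-7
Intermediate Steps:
j(y, N) = 1467/N
g = 5405625 (g = 2325² = 5405625)
j(-2437, 1057)/g = (1467/1057)/5405625 = (1467*(1/1057))*(1/5405625) = (1467/1057)*(1/5405625) = 163/634860625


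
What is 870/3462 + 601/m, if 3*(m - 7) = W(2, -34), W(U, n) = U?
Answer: 1043666/13271 ≈ 78.643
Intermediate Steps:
m = 23/3 (m = 7 + (⅓)*2 = 7 + ⅔ = 23/3 ≈ 7.6667)
870/3462 + 601/m = 870/3462 + 601/(23/3) = 870*(1/3462) + 601*(3/23) = 145/577 + 1803/23 = 1043666/13271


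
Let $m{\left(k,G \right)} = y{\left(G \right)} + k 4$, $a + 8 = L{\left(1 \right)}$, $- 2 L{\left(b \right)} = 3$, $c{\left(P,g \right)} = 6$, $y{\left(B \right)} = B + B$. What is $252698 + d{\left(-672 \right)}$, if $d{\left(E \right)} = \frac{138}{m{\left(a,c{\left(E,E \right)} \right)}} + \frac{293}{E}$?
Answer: $\frac{2207519551}{8736} \approx 2.5269 \cdot 10^{5}$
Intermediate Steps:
$y{\left(B \right)} = 2 B$
$L{\left(b \right)} = - \frac{3}{2}$ ($L{\left(b \right)} = \left(- \frac{1}{2}\right) 3 = - \frac{3}{2}$)
$a = - \frac{19}{2}$ ($a = -8 - \frac{3}{2} = - \frac{19}{2} \approx -9.5$)
$m{\left(k,G \right)} = 2 G + 4 k$ ($m{\left(k,G \right)} = 2 G + k 4 = 2 G + 4 k$)
$d{\left(E \right)} = - \frac{69}{13} + \frac{293}{E}$ ($d{\left(E \right)} = \frac{138}{2 \cdot 6 + 4 \left(- \frac{19}{2}\right)} + \frac{293}{E} = \frac{138}{12 - 38} + \frac{293}{E} = \frac{138}{-26} + \frac{293}{E} = 138 \left(- \frac{1}{26}\right) + \frac{293}{E} = - \frac{69}{13} + \frac{293}{E}$)
$252698 + d{\left(-672 \right)} = 252698 - \left(\frac{69}{13} - \frac{293}{-672}\right) = 252698 + \left(- \frac{69}{13} + 293 \left(- \frac{1}{672}\right)\right) = 252698 - \frac{50177}{8736} = \frac{2207519551}{8736}$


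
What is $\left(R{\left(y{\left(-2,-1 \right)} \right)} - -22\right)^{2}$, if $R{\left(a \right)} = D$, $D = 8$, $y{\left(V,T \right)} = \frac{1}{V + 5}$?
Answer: $900$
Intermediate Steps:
$y{\left(V,T \right)} = \frac{1}{5 + V}$
$R{\left(a \right)} = 8$
$\left(R{\left(y{\left(-2,-1 \right)} \right)} - -22\right)^{2} = \left(8 - -22\right)^{2} = \left(8 + 22\right)^{2} = 30^{2} = 900$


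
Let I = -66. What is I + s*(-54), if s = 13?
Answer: -768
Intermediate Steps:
I + s*(-54) = -66 + 13*(-54) = -66 - 702 = -768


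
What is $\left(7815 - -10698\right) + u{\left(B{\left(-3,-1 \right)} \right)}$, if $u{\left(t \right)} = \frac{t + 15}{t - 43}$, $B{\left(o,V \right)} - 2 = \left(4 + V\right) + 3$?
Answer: $\frac{647932}{35} \approx 18512.0$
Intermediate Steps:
$B{\left(o,V \right)} = 9 + V$ ($B{\left(o,V \right)} = 2 + \left(\left(4 + V\right) + 3\right) = 2 + \left(7 + V\right) = 9 + V$)
$u{\left(t \right)} = \frac{15 + t}{-43 + t}$
$\left(7815 - -10698\right) + u{\left(B{\left(-3,-1 \right)} \right)} = \left(7815 - -10698\right) + \frac{15 + \left(9 - 1\right)}{-43 + \left(9 - 1\right)} = \left(7815 + 10698\right) + \frac{15 + 8}{-43 + 8} = 18513 + \frac{1}{-35} \cdot 23 = 18513 - \frac{23}{35} = \frac{647932}{35}$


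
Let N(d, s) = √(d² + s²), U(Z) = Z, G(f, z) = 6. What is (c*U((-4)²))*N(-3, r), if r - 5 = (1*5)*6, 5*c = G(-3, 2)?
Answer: 96*√1234/5 ≈ 674.46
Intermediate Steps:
c = 6/5 (c = (⅕)*6 = 6/5 ≈ 1.2000)
r = 35 (r = 5 + (1*5)*6 = 5 + 5*6 = 5 + 30 = 35)
(c*U((-4)²))*N(-3, r) = ((6/5)*(-4)²)*√((-3)² + 35²) = ((6/5)*16)*√(9 + 1225) = 96*√1234/5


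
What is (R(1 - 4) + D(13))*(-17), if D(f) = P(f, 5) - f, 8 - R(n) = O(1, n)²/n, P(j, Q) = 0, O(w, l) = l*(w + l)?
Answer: -119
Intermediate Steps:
O(w, l) = l*(l + w)
R(n) = 8 - n*(1 + n)² (R(n) = 8 - (n*(n + 1))²/n = 8 - (n*(1 + n))²/n = 8 - n²*(1 + n)²/n = 8 - n*(1 + n)²)
D(f) = -f (D(f) = 0 - f = -f)
(R(1 - 4) + D(13))*(-17) = ((8 - (1 - 4)*(1 + (1 - 4))²) - 1*13)*(-17) = ((8 - 1*(-3)*(1 - 3)²) - 13)*(-17) = ((8 - 1*(-3)*(-2)²) - 13)*(-17) = ((8 - 1*(-3)*4) - 13)*(-17) = ((8 + 12) - 13)*(-17) = (20 - 13)*(-17) = 7*(-17) = -119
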